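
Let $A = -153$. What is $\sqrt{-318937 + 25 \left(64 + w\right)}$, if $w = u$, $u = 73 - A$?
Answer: $i \sqrt{311687} \approx 558.29 i$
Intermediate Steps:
$u = 226$ ($u = 73 - -153 = 73 + 153 = 226$)
$w = 226$
$\sqrt{-318937 + 25 \left(64 + w\right)} = \sqrt{-318937 + 25 \left(64 + 226\right)} = \sqrt{-318937 + 25 \cdot 290} = \sqrt{-318937 + 7250} = \sqrt{-311687} = i \sqrt{311687}$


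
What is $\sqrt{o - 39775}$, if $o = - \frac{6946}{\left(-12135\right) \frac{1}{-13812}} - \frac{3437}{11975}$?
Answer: $\frac{i \sqrt{179000885308439218}}{1937555} \approx 218.36 i$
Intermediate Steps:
$o = - \frac{76593405213}{9687775}$ ($o = - \frac{6946}{\left(-12135\right) \left(- \frac{1}{13812}\right)} - \frac{3437}{11975} = - \frac{6946}{\frac{4045}{4604}} - \frac{3437}{11975} = \left(-6946\right) \frac{4604}{4045} - \frac{3437}{11975} = - \frac{31979384}{4045} - \frac{3437}{11975} = - \frac{76593405213}{9687775} \approx -7906.2$)
$\sqrt{o - 39775} = \sqrt{- \frac{76593405213}{9687775} - 39775} = \sqrt{- \frac{461924655838}{9687775}} = \frac{i \sqrt{179000885308439218}}{1937555}$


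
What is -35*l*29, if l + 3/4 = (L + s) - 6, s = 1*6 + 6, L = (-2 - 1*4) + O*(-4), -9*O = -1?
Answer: 43645/36 ≈ 1212.4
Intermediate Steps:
O = ⅑ (O = -⅑*(-1) = ⅑ ≈ 0.11111)
L = -58/9 (L = (-2 - 1*4) + (⅑)*(-4) = (-2 - 4) - 4/9 = -6 - 4/9 = -58/9 ≈ -6.4444)
s = 12 (s = 6 + 6 = 12)
l = -43/36 (l = -¾ + ((-58/9 + 12) - 6) = -¾ + (50/9 - 6) = -¾ - 4/9 = -43/36 ≈ -1.1944)
-35*l*29 = -35*(-43/36)*29 = (1505/36)*29 = 43645/36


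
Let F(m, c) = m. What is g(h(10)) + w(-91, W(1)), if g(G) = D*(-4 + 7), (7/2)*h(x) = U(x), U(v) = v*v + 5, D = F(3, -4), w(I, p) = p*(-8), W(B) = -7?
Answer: 65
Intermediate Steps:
w(I, p) = -8*p
D = 3
U(v) = 5 + v² (U(v) = v² + 5 = 5 + v²)
h(x) = 10/7 + 2*x²/7 (h(x) = 2*(5 + x²)/7 = 10/7 + 2*x²/7)
g(G) = 9 (g(G) = 3*(-4 + 7) = 3*3 = 9)
g(h(10)) + w(-91, W(1)) = 9 - 8*(-7) = 9 + 56 = 65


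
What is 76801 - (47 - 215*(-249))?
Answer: 23219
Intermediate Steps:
76801 - (47 - 215*(-249)) = 76801 - (47 + 53535) = 76801 - 1*53582 = 76801 - 53582 = 23219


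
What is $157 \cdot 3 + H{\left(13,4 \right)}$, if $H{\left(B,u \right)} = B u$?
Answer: $523$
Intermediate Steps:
$157 \cdot 3 + H{\left(13,4 \right)} = 157 \cdot 3 + 13 \cdot 4 = 471 + 52 = 523$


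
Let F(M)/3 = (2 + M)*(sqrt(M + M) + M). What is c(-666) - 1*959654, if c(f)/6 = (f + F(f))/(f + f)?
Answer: -965627 + 1992*I*sqrt(37)/37 ≈ -9.6563e+5 + 327.48*I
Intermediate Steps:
F(M) = 3*(2 + M)*(M + sqrt(2)*sqrt(M)) (F(M) = 3*((2 + M)*(sqrt(M + M) + M)) = 3*((2 + M)*(sqrt(2*M) + M)) = 3*((2 + M)*(sqrt(2)*sqrt(M) + M)) = 3*((2 + M)*(M + sqrt(2)*sqrt(M))) = 3*(2 + M)*(M + sqrt(2)*sqrt(M)))
c(f) = 3*(3*f**2 + 7*f + 3*sqrt(2)*f**(3/2) + 6*sqrt(2)*sqrt(f))/f (c(f) = 6*((f + (3*f**2 + 6*f + 3*sqrt(2)*f**(3/2) + 6*sqrt(2)*sqrt(f)))/(f + f)) = 6*((3*f**2 + 7*f + 3*sqrt(2)*f**(3/2) + 6*sqrt(2)*sqrt(f))/((2*f))) = 6*((3*f**2 + 7*f + 3*sqrt(2)*f**(3/2) + 6*sqrt(2)*sqrt(f))*(1/(2*f))) = 6*((3*f**2 + 7*f + 3*sqrt(2)*f**(3/2) + 6*sqrt(2)*sqrt(f))/(2*f)) = 3*(3*f**2 + 7*f + 3*sqrt(2)*f**(3/2) + 6*sqrt(2)*sqrt(f))/f)
c(-666) - 1*959654 = (21 + 9*(-666) + 9*sqrt(2)*sqrt(-666) + 18*sqrt(2)/sqrt(-666)) - 1*959654 = (21 - 5994 + 9*sqrt(2)*(3*I*sqrt(74)) + 18*sqrt(2)*(-I*sqrt(74)/222)) - 959654 = (21 - 5994 + 54*I*sqrt(37) - 6*I*sqrt(37)/37) - 959654 = (-5973 + 1992*I*sqrt(37)/37) - 959654 = -965627 + 1992*I*sqrt(37)/37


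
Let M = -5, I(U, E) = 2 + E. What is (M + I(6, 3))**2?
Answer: 0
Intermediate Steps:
(M + I(6, 3))**2 = (-5 + (2 + 3))**2 = (-5 + 5)**2 = 0**2 = 0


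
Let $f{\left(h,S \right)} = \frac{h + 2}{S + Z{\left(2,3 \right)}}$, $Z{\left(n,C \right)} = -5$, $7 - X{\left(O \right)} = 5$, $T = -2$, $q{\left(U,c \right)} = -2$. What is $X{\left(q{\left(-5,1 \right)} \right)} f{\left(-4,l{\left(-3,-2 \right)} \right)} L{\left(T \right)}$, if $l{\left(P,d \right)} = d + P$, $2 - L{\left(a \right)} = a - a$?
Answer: $\frac{4}{5} \approx 0.8$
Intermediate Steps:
$X{\left(O \right)} = 2$ ($X{\left(O \right)} = 7 - 5 = 2$)
$L{\left(a \right)} = 2$ ($L{\left(a \right)} = 2 - \left(a - a\right) = 2 - 0 = 2 + 0 = 2$)
$l{\left(P,d \right)} = P + d$
$f{\left(h,S \right)} = \frac{2 + h}{-5 + S}$ ($f{\left(h,S \right)} = \frac{h + 2}{S - 5} = \frac{2 + h}{-5 + S}$)
$X{\left(q{\left(-5,1 \right)} \right)} f{\left(-4,l{\left(-3,-2 \right)} \right)} L{\left(T \right)} = 2 \frac{2 - 4}{-5 - 5} \cdot 2 = 2 \frac{1}{-5 - 5} \left(-2\right) 2 = 2 \frac{1}{-10} \left(-2\right) 2 = 2 \left(\left(- \frac{1}{10}\right) \left(-2\right)\right) 2 = 2 \cdot \frac{1}{5} \cdot 2 = \frac{2}{5} \cdot 2 = \frac{4}{5}$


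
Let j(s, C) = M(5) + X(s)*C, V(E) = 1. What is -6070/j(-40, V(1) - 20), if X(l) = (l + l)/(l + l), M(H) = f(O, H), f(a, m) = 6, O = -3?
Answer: 6070/13 ≈ 466.92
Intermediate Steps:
M(H) = 6
X(l) = 1 (X(l) = (2*l)/((2*l)) = (2*l)*(1/(2*l)) = 1)
j(s, C) = 6 + C (j(s, C) = 6 + 1*C = 6 + C)
-6070/j(-40, V(1) - 20) = -6070/(6 + (1 - 20)) = -6070/(6 - 19) = -6070/(-13) = -6070*(-1/13) = 6070/13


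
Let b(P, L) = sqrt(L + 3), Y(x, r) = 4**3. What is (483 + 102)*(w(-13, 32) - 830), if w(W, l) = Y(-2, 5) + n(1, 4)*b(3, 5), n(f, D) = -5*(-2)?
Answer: -448110 + 11700*sqrt(2) ≈ -4.3156e+5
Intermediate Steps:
n(f, D) = 10
Y(x, r) = 64
b(P, L) = sqrt(3 + L)
w(W, l) = 64 + 20*sqrt(2) (w(W, l) = 64 + 10*sqrt(3 + 5) = 64 + 10*sqrt(8) = 64 + 10*(2*sqrt(2)) = 64 + 20*sqrt(2))
(483 + 102)*(w(-13, 32) - 830) = (483 + 102)*((64 + 20*sqrt(2)) - 830) = 585*(-766 + 20*sqrt(2)) = -448110 + 11700*sqrt(2)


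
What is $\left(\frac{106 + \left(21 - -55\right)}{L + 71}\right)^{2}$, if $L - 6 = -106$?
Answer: $\frac{33124}{841} \approx 39.386$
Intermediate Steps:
$L = -100$ ($L = 6 - 106 = -100$)
$\left(\frac{106 + \left(21 - -55\right)}{L + 71}\right)^{2} = \left(\frac{106 + \left(21 - -55\right)}{-100 + 71}\right)^{2} = \left(\frac{106 + \left(21 + 55\right)}{-29}\right)^{2} = \left(\left(106 + 76\right) \left(- \frac{1}{29}\right)\right)^{2} = \left(182 \left(- \frac{1}{29}\right)\right)^{2} = \left(- \frac{182}{29}\right)^{2} = \frac{33124}{841}$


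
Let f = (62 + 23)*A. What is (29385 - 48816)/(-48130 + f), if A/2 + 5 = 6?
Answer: 19431/47960 ≈ 0.40515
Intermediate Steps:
A = 2 (A = -10 + 2*6 = -10 + 12 = 2)
f = 170 (f = (62 + 23)*2 = 85*2 = 170)
(29385 - 48816)/(-48130 + f) = (29385 - 48816)/(-48130 + 170) = -19431/(-47960) = -19431*(-1/47960) = 19431/47960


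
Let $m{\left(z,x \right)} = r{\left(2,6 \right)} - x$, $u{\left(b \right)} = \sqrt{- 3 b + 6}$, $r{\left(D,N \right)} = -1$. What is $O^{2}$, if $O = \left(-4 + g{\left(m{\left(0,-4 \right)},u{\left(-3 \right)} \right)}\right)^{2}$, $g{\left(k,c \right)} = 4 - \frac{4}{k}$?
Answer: $\frac{256}{81} \approx 3.1605$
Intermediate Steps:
$u{\left(b \right)} = \sqrt{6 - 3 b}$
$m{\left(z,x \right)} = -1 - x$
$O = \frac{16}{9}$ ($O = \left(-4 + \left(4 - \frac{4}{-1 - -4}\right)\right)^{2} = \left(-4 + \left(4 - \frac{4}{-1 + 4}\right)\right)^{2} = \left(-4 + \left(4 - \frac{4}{3}\right)\right)^{2} = \left(-4 + \frac{8}{3}\right)^{2} = \left(- \frac{4}{3}\right)^{2} = \frac{16}{9} \approx 1.7778$)
$O^{2} = \left(\frac{16}{9}\right)^{2} = \frac{256}{81}$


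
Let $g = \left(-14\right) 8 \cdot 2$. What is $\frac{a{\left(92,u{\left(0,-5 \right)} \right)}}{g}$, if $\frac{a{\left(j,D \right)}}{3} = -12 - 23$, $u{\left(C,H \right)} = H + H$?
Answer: $\frac{15}{32} \approx 0.46875$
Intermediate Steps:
$u{\left(C,H \right)} = 2 H$
$a{\left(j,D \right)} = -105$ ($a{\left(j,D \right)} = 3 \left(-12 - 23\right) = 3 \left(-35\right) = -105$)
$g = -224$ ($g = \left(-112\right) 2 = -224$)
$\frac{a{\left(92,u{\left(0,-5 \right)} \right)}}{g} = - \frac{105}{-224} = \left(-105\right) \left(- \frac{1}{224}\right) = \frac{15}{32}$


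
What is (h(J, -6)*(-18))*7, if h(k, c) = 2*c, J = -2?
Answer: 1512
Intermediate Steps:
(h(J, -6)*(-18))*7 = ((2*(-6))*(-18))*7 = -12*(-18)*7 = 216*7 = 1512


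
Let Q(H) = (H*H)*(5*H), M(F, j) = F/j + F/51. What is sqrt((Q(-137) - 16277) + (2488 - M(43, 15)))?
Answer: 2*I*sqrt(209227003770)/255 ≈ 3587.6*I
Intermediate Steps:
M(F, j) = F/51 + F/j (M(F, j) = F/j + F*(1/51) = F/j + F/51 = F/51 + F/j)
Q(H) = 5*H**3 (Q(H) = H**2*(5*H) = 5*H**3)
sqrt((Q(-137) - 16277) + (2488 - M(43, 15))) = sqrt((5*(-137)**3 - 16277) + (2488 - ((1/51)*43 + 43/15))) = sqrt((5*(-2571353) - 16277) + (2488 - (43/51 + 43*(1/15)))) = sqrt((-12856765 - 16277) + (2488 - (43/51 + 43/15))) = sqrt(-12873042 + (2488 - 1*946/255)) = sqrt(-12873042 + (2488 - 946/255)) = sqrt(-12873042 + 633494/255) = sqrt(-3281992216/255) = 2*I*sqrt(209227003770)/255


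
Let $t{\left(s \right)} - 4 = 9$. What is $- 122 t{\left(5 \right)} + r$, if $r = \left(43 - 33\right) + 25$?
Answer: $-1551$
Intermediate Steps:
$r = 35$ ($r = 10 + 25 = 35$)
$t{\left(s \right)} = 13$ ($t{\left(s \right)} = 4 + 9 = 13$)
$- 122 t{\left(5 \right)} + r = \left(-122\right) 13 + 35 = -1586 + 35 = -1551$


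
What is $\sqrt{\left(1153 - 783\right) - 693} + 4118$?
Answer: $4118 + i \sqrt{323} \approx 4118.0 + 17.972 i$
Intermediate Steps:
$\sqrt{\left(1153 - 783\right) - 693} + 4118 = \sqrt{370 - 693} + 4118 = \sqrt{-323} + 4118 = i \sqrt{323} + 4118 = 4118 + i \sqrt{323}$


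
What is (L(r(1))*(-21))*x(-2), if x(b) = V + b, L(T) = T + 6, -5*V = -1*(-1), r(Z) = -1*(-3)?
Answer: 2079/5 ≈ 415.80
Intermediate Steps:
r(Z) = 3
V = -⅕ (V = -(-1)*(-1)/5 = -⅕*1 = -⅕ ≈ -0.20000)
L(T) = 6 + T
x(b) = -⅕ + b
(L(r(1))*(-21))*x(-2) = ((6 + 3)*(-21))*(-⅕ - 2) = (9*(-21))*(-11/5) = -189*(-11/5) = 2079/5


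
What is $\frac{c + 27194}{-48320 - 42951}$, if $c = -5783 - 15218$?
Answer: $- \frac{6193}{91271} \approx -0.067853$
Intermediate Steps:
$c = -21001$
$\frac{c + 27194}{-48320 - 42951} = \frac{-21001 + 27194}{-48320 - 42951} = \frac{6193}{-91271} = 6193 \left(- \frac{1}{91271}\right) = - \frac{6193}{91271}$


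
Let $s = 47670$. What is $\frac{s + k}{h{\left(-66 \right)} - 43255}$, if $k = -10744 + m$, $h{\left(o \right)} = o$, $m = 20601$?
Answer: $- \frac{57527}{43321} \approx -1.3279$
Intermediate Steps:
$k = 9857$ ($k = -10744 + 20601 = 9857$)
$\frac{s + k}{h{\left(-66 \right)} - 43255} = \frac{47670 + 9857}{-66 - 43255} = \frac{57527}{-43321} = 57527 \left(- \frac{1}{43321}\right) = - \frac{57527}{43321}$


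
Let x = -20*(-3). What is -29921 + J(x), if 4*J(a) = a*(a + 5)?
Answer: -28946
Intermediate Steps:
x = 60
J(a) = a*(5 + a)/4 (J(a) = (a*(a + 5))/4 = (a*(5 + a))/4 = a*(5 + a)/4)
-29921 + J(x) = -29921 + (¼)*60*(5 + 60) = -29921 + (¼)*60*65 = -29921 + 975 = -28946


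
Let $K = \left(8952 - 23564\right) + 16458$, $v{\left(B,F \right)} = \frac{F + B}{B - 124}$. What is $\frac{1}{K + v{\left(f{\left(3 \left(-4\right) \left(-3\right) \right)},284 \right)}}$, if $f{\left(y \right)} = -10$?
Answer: $\frac{67}{123545} \approx 0.00054231$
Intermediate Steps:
$v{\left(B,F \right)} = \frac{B + F}{-124 + B}$
$K = 1846$ ($K = -14612 + 16458 = 1846$)
$\frac{1}{K + v{\left(f{\left(3 \left(-4\right) \left(-3\right) \right)},284 \right)}} = \frac{1}{1846 + \frac{-10 + 284}{-124 - 10}} = \frac{1}{1846 + \frac{1}{-134} \cdot 274} = \frac{1}{1846 - \frac{137}{67}} = \frac{1}{\frac{123545}{67}} = \frac{67}{123545}$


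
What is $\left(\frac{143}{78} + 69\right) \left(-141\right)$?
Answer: $- \frac{19975}{2} \approx -9987.5$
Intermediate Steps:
$\left(\frac{143}{78} + 69\right) \left(-141\right) = \left(143 \cdot \frac{1}{78} + 69\right) \left(-141\right) = \left(\frac{11}{6} + 69\right) \left(-141\right) = \frac{425}{6} \left(-141\right) = - \frac{19975}{2}$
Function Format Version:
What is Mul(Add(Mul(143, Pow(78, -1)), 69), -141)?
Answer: Rational(-19975, 2) ≈ -9987.5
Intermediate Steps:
Mul(Add(Mul(143, Pow(78, -1)), 69), -141) = Mul(Add(Mul(143, Rational(1, 78)), 69), -141) = Mul(Add(Rational(11, 6), 69), -141) = Mul(Rational(425, 6), -141) = Rational(-19975, 2)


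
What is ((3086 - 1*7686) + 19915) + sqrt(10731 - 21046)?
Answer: 15315 + I*sqrt(10315) ≈ 15315.0 + 101.56*I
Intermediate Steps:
((3086 - 1*7686) + 19915) + sqrt(10731 - 21046) = ((3086 - 7686) + 19915) + sqrt(-10315) = (-4600 + 19915) + I*sqrt(10315) = 15315 + I*sqrt(10315)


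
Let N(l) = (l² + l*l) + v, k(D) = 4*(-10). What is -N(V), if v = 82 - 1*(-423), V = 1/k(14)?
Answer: -404001/800 ≈ -505.00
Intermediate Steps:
k(D) = -40
V = -1/40 (V = 1/(-40) = -1/40 ≈ -0.025000)
v = 505 (v = 82 + 423 = 505)
N(l) = 505 + 2*l² (N(l) = (l² + l*l) + 505 = (l² + l²) + 505 = 2*l² + 505 = 505 + 2*l²)
-N(V) = -(505 + 2*(-1/40)²) = -(505 + 2*(1/1600)) = -(505 + 1/800) = -1*404001/800 = -404001/800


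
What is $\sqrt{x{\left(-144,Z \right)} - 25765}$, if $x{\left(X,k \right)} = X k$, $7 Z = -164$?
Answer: $\frac{i \sqrt{1097173}}{7} \approx 149.64 i$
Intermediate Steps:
$Z = - \frac{164}{7}$ ($Z = \frac{1}{7} \left(-164\right) = - \frac{164}{7} \approx -23.429$)
$\sqrt{x{\left(-144,Z \right)} - 25765} = \sqrt{\left(-144\right) \left(- \frac{164}{7}\right) - 25765} = \sqrt{\frac{23616}{7} - 25765} = \sqrt{- \frac{156739}{7}} = \frac{i \sqrt{1097173}}{7}$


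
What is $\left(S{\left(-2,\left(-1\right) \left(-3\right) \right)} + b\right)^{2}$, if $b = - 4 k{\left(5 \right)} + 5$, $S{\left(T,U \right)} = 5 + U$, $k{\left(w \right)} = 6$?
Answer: $121$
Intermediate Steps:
$b = -19$ ($b = \left(-4\right) 6 + 5 = -24 + 5 = -19$)
$\left(S{\left(-2,\left(-1\right) \left(-3\right) \right)} + b\right)^{2} = \left(\left(5 - -3\right) - 19\right)^{2} = \left(\left(5 + 3\right) - 19\right)^{2} = \left(8 - 19\right)^{2} = \left(-11\right)^{2} = 121$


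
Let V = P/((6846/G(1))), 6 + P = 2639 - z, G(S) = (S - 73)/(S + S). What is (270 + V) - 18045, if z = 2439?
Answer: -20282439/1141 ≈ -17776.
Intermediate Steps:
G(S) = (-73 + S)/(2*S) (G(S) = (-73 + S)/((2*S)) = (-73 + S)*(1/(2*S)) = (-73 + S)/(2*S))
P = 194 (P = -6 + (2639 - 1*2439) = -6 + (2639 - 2439) = -6 + 200 = 194)
V = -1164/1141 (V = 194/((6846/(((½)*(-73 + 1)/1)))) = 194/((6846/(((½)*1*(-72))))) = 194/((6846/(-36))) = 194/((6846*(-1/36))) = 194/(-1141/6) = 194*(-6/1141) = -1164/1141 ≈ -1.0202)
(270 + V) - 18045 = (270 - 1164/1141) - 18045 = 306906/1141 - 18045 = -20282439/1141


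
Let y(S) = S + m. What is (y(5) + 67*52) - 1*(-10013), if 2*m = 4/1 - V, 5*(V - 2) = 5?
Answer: 27005/2 ≈ 13503.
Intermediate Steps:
V = 3 (V = 2 + (⅕)*5 = 2 + 1 = 3)
m = ½ (m = (4/1 - 1*3)/2 = (4*1 - 3)/2 = (4 - 3)/2 = (½)*1 = ½ ≈ 0.50000)
y(S) = ½ + S (y(S) = S + ½ = ½ + S)
(y(5) + 67*52) - 1*(-10013) = ((½ + 5) + 67*52) - 1*(-10013) = (11/2 + 3484) + 10013 = 6979/2 + 10013 = 27005/2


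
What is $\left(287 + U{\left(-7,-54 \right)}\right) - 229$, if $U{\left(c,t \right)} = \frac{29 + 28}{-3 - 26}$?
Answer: $\frac{1625}{29} \approx 56.034$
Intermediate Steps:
$U{\left(c,t \right)} = - \frac{57}{29}$ ($U{\left(c,t \right)} = \frac{57}{-29} = 57 \left(- \frac{1}{29}\right) = - \frac{57}{29}$)
$\left(287 + U{\left(-7,-54 \right)}\right) - 229 = \left(287 - \frac{57}{29}\right) - 229 = \frac{8266}{29} - 229 = \frac{1625}{29}$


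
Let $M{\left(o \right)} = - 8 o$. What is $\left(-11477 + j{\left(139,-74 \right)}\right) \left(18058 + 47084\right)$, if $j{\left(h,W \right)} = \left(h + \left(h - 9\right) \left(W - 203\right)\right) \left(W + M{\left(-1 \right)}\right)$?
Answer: $153475138278$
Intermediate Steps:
$j{\left(h,W \right)} = \left(8 + W\right) \left(h + \left(-203 + W\right) \left(-9 + h\right)\right)$ ($j{\left(h,W \right)} = \left(h + \left(h - 9\right) \left(W - 203\right)\right) \left(W - -8\right) = \left(h + \left(-9 + h\right) \left(-203 + W\right)\right) \left(W + 8\right) = \left(h + \left(-203 + W\right) \left(-9 + h\right)\right) \left(8 + W\right) = \left(8 + W\right) \left(h + \left(-203 + W\right) \left(-9 + h\right)\right)$)
$\left(-11477 + j{\left(139,-74 \right)}\right) \left(18058 + 47084\right) = \left(-11477 + \left(14616 - 224624 - 9 \left(-74\right)^{2} + 1755 \left(-74\right) + 139 \left(-74\right)^{2} - \left(-14356\right) 139\right)\right) \left(18058 + 47084\right) = \left(-11477 + \left(14616 - 224624 - 49284 - 129870 + 139 \cdot 5476 + 1995484\right)\right) 65142 = \left(-11477 + \left(14616 - 224624 - 49284 - 129870 + 761164 + 1995484\right)\right) 65142 = \left(-11477 + 2367486\right) 65142 = 2356009 \cdot 65142 = 153475138278$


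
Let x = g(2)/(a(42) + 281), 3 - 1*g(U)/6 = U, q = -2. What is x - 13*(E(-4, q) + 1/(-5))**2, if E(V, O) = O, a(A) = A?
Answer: -507929/8075 ≈ -62.901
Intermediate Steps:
g(U) = 18 - 6*U
x = 6/323 (x = (18 - 6*2)/(42 + 281) = (18 - 12)/323 = 6*(1/323) = 6/323 ≈ 0.018576)
x - 13*(E(-4, q) + 1/(-5))**2 = 6/323 - 13*(-2 + 1/(-5))**2 = 6/323 - 13*(-2 - 1/5)**2 = 6/323 - 13*(-11/5)**2 = 6/323 - 13*121/25 = 6/323 - 1*1573/25 = 6/323 - 1573/25 = -507929/8075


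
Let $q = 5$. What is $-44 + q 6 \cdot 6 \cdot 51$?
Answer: $9136$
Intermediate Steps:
$-44 + q 6 \cdot 6 \cdot 51 = -44 + 5 \cdot 6 \cdot 6 \cdot 51 = -44 + 30 \cdot 6 \cdot 51 = -44 + 180 \cdot 51 = -44 + 9180 = 9136$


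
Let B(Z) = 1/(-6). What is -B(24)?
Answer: ⅙ ≈ 0.16667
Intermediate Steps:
B(Z) = -⅙
-B(24) = -1*(-⅙) = ⅙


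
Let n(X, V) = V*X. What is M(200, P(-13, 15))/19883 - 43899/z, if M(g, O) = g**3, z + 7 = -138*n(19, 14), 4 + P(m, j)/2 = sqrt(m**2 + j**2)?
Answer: 294592843817/730004345 ≈ 403.55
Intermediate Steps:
P(m, j) = -8 + 2*sqrt(j**2 + m**2) (P(m, j) = -8 + 2*sqrt(m**2 + j**2) = -8 + 2*sqrt(j**2 + m**2))
z = -36715 (z = -7 - 1932*19 = -7 - 138*266 = -7 - 36708 = -36715)
M(200, P(-13, 15))/19883 - 43899/z = 200**3/19883 - 43899/(-36715) = 8000000*(1/19883) - 43899*(-1/36715) = 8000000/19883 + 43899/36715 = 294592843817/730004345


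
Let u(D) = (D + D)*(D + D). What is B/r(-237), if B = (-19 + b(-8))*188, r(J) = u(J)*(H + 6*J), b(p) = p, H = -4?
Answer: 141/8899666 ≈ 1.5843e-5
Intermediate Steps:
u(D) = 4*D² (u(D) = (2*D)*(2*D) = 4*D²)
r(J) = 4*J²*(-4 + 6*J) (r(J) = (4*J²)*(-4 + 6*J) = 4*J²*(-4 + 6*J))
B = -5076 (B = (-19 - 8)*188 = -27*188 = -5076)
B/r(-237) = -5076*1/(56169*(-16 + 24*(-237))) = -5076*1/(56169*(-16 - 5688)) = -5076/(56169*(-5704)) = -5076/(-320387976) = -5076*(-1/320387976) = 141/8899666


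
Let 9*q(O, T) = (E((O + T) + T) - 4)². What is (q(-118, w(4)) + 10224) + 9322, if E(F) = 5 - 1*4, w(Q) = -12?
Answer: 19547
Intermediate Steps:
E(F) = 1 (E(F) = 5 - 4 = 1)
q(O, T) = 1 (q(O, T) = (1 - 4)²/9 = (⅑)*(-3)² = (⅑)*9 = 1)
(q(-118, w(4)) + 10224) + 9322 = (1 + 10224) + 9322 = 10225 + 9322 = 19547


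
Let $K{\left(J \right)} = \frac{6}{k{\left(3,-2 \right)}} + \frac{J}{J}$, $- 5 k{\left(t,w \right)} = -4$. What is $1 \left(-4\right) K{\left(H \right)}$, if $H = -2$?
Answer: $-34$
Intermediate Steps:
$k{\left(t,w \right)} = \frac{4}{5}$ ($k{\left(t,w \right)} = \left(- \frac{1}{5}\right) \left(-4\right) = \frac{4}{5}$)
$K{\left(J \right)} = \frac{17}{2}$ ($K{\left(J \right)} = \frac{6}{\frac{4}{5}} + \frac{J}{J} = 6 \cdot \frac{5}{4} + 1 = \frac{15}{2} + 1 = \frac{17}{2}$)
$1 \left(-4\right) K{\left(H \right)} = 1 \left(-4\right) \frac{17}{2} = \left(-4\right) \frac{17}{2} = -34$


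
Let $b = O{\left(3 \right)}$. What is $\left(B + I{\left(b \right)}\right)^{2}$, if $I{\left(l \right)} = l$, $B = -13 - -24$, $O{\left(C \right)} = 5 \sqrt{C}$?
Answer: $196 + 110 \sqrt{3} \approx 386.53$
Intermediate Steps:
$B = 11$ ($B = -13 + 24 = 11$)
$b = 5 \sqrt{3} \approx 8.6602$
$\left(B + I{\left(b \right)}\right)^{2} = \left(11 + 5 \sqrt{3}\right)^{2}$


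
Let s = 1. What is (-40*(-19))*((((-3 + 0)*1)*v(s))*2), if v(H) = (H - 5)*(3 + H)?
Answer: 72960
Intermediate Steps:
v(H) = (-5 + H)*(3 + H)
(-40*(-19))*((((-3 + 0)*1)*v(s))*2) = (-40*(-19))*((((-3 + 0)*1)*(-15 + 1**2 - 2*1))*2) = 760*(((-3*1)*(-15 + 1 - 2))*2) = 760*(-3*(-16)*2) = 760*(48*2) = 760*96 = 72960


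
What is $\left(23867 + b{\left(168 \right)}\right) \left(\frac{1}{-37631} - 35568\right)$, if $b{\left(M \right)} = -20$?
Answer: $- \frac{31918241526423}{37631} \approx -8.4819 \cdot 10^{8}$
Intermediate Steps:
$\left(23867 + b{\left(168 \right)}\right) \left(\frac{1}{-37631} - 35568\right) = \left(23867 - 20\right) \left(\frac{1}{-37631} - 35568\right) = 23847 \left(- \frac{1}{37631} - 35568\right) = 23847 \left(- \frac{1338459409}{37631}\right) = - \frac{31918241526423}{37631}$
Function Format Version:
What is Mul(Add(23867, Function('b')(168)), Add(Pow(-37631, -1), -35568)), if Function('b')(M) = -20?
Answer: Rational(-31918241526423, 37631) ≈ -8.4819e+8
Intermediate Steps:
Mul(Add(23867, Function('b')(168)), Add(Pow(-37631, -1), -35568)) = Mul(Add(23867, -20), Add(Pow(-37631, -1), -35568)) = Mul(23847, Add(Rational(-1, 37631), -35568)) = Mul(23847, Rational(-1338459409, 37631)) = Rational(-31918241526423, 37631)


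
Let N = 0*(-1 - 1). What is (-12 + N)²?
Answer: 144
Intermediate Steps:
N = 0 (N = 0*(-2) = 0)
(-12 + N)² = (-12 + 0)² = (-12)² = 144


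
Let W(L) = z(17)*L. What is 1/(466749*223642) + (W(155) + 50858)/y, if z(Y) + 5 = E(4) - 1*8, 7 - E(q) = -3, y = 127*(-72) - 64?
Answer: -2630128586037493/480587066066232 ≈ -5.4727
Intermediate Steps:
y = -9208 (y = -9144 - 64 = -9208)
E(q) = 10 (E(q) = 7 - 1*(-3) = 7 + 3 = 10)
z(Y) = -3 (z(Y) = -5 + (10 - 1*8) = -5 + (10 - 8) = -5 + 2 = -3)
W(L) = -3*L
1/(466749*223642) + (W(155) + 50858)/y = 1/(466749*223642) + (-3*155 + 50858)/(-9208) = (1/466749)*(1/223642) + (-465 + 50858)*(-1/9208) = 1/104384679858 + 50393*(-1/9208) = 1/104384679858 - 50393/9208 = -2630128586037493/480587066066232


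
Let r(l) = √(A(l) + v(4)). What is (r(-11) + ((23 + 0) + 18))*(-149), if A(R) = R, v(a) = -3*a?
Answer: -6109 - 149*I*√23 ≈ -6109.0 - 714.58*I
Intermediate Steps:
r(l) = √(-12 + l) (r(l) = √(l - 3*4) = √(l - 12) = √(-12 + l))
(r(-11) + ((23 + 0) + 18))*(-149) = (√(-12 - 11) + ((23 + 0) + 18))*(-149) = (√(-23) + (23 + 18))*(-149) = (I*√23 + 41)*(-149) = (41 + I*√23)*(-149) = -6109 - 149*I*√23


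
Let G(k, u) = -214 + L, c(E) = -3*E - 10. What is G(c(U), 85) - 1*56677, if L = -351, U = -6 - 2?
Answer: -57242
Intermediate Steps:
U = -8
c(E) = -10 - 3*E
G(k, u) = -565 (G(k, u) = -214 - 351 = -565)
G(c(U), 85) - 1*56677 = -565 - 1*56677 = -565 - 56677 = -57242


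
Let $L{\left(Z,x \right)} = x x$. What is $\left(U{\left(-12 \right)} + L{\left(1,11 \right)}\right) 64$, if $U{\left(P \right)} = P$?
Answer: $6976$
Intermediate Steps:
$L{\left(Z,x \right)} = x^{2}$
$\left(U{\left(-12 \right)} + L{\left(1,11 \right)}\right) 64 = \left(-12 + 11^{2}\right) 64 = \left(-12 + 121\right) 64 = 109 \cdot 64 = 6976$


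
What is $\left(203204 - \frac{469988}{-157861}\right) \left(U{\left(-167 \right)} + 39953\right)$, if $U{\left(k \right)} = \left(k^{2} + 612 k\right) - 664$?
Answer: $- \frac{1123580021992432}{157861} \approx -7.1175 \cdot 10^{9}$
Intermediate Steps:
$U{\left(k \right)} = -664 + k^{2} + 612 k$
$\left(203204 - \frac{469988}{-157861}\right) \left(U{\left(-167 \right)} + 39953\right) = \left(203204 - \frac{469988}{-157861}\right) \left(\left(-664 + \left(-167\right)^{2} + 612 \left(-167\right)\right) + 39953\right) = \left(203204 - - \frac{469988}{157861}\right) \left(\left(-664 + 27889 - 102204\right) + 39953\right) = \left(203204 + \frac{469988}{157861}\right) \left(-74979 + 39953\right) = \frac{32078456632}{157861} \left(-35026\right) = - \frac{1123580021992432}{157861}$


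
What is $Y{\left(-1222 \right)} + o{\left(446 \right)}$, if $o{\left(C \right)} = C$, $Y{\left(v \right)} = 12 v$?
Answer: $-14218$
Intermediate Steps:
$Y{\left(-1222 \right)} + o{\left(446 \right)} = 12 \left(-1222\right) + 446 = -14664 + 446 = -14218$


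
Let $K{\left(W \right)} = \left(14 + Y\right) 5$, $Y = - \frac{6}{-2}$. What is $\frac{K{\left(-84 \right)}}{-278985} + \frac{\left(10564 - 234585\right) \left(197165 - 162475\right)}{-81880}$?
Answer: $\frac{43361458248457}{456865836} \approx 94911.0$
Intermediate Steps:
$Y = 3$ ($Y = \left(-6\right) \left(- \frac{1}{2}\right) = 3$)
$K{\left(W \right)} = 85$ ($K{\left(W \right)} = \left(14 + 3\right) 5 = 17 \cdot 5 = 85$)
$\frac{K{\left(-84 \right)}}{-278985} + \frac{\left(10564 - 234585\right) \left(197165 - 162475\right)}{-81880} = \frac{85}{-278985} + \frac{\left(10564 - 234585\right) \left(197165 - 162475\right)}{-81880} = 85 \left(- \frac{1}{278985}\right) + \left(-224021\right) 34690 \left(- \frac{1}{81880}\right) = - \frac{17}{55797} - - \frac{777128849}{8188} = - \frac{17}{55797} + \frac{777128849}{8188} = \frac{43361458248457}{456865836}$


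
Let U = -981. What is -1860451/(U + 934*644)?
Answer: -1860451/600515 ≈ -3.0981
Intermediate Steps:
-1860451/(U + 934*644) = -1860451/(-981 + 934*644) = -1860451/(-981 + 601496) = -1860451/600515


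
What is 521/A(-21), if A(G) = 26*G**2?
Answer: 521/11466 ≈ 0.045439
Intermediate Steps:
521/A(-21) = 521/((26*(-21)**2)) = 521/((26*441)) = 521/11466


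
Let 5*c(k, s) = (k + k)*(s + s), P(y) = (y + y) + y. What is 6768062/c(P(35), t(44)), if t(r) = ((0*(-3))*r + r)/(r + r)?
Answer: 483433/3 ≈ 1.6114e+5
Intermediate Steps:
P(y) = 3*y (P(y) = 2*y + y = 3*y)
t(r) = 1/2 (t(r) = (0*r + r)/((2*r)) = (0 + r)*(1/(2*r)) = r*(1/(2*r)) = 1/2)
c(k, s) = 4*k*s/5 (c(k, s) = ((k + k)*(s + s))/5 = ((2*k)*(2*s))/5 = (4*k*s)/5 = 4*k*s/5)
6768062/c(P(35), t(44)) = 6768062/(((4/5)*(3*35)*(1/2))) = 6768062/(((4/5)*105*(1/2))) = 6768062/42 = 6768062*(1/42) = 483433/3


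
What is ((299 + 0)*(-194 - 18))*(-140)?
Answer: 8874320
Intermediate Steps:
((299 + 0)*(-194 - 18))*(-140) = (299*(-212))*(-140) = -63388*(-140) = 8874320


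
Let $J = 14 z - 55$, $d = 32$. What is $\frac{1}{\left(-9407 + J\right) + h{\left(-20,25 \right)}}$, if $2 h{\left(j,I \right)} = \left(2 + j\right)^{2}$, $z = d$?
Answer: $- \frac{1}{8852} \approx -0.00011297$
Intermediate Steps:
$z = 32$
$h{\left(j,I \right)} = \frac{\left(2 + j\right)^{2}}{2}$
$J = 393$ ($J = 14 \cdot 32 - 55 = 448 - 55 = 393$)
$\frac{1}{\left(-9407 + J\right) + h{\left(-20,25 \right)}} = \frac{1}{\left(-9407 + 393\right) + \frac{\left(2 - 20\right)^{2}}{2}} = \frac{1}{-9014 + \frac{\left(-18\right)^{2}}{2}} = \frac{1}{-9014 + \frac{1}{2} \cdot 324} = \frac{1}{-9014 + 162} = \frac{1}{-8852} = - \frac{1}{8852}$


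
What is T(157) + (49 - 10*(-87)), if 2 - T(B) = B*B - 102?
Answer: -23626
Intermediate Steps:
T(B) = 104 - B² (T(B) = 2 - (B*B - 102) = 2 - (B² - 102) = 2 - (-102 + B²) = 2 + (102 - B²) = 104 - B²)
T(157) + (49 - 10*(-87)) = (104 - 1*157²) + (49 - 10*(-87)) = (104 - 1*24649) + (49 + 870) = (104 - 24649) + 919 = -24545 + 919 = -23626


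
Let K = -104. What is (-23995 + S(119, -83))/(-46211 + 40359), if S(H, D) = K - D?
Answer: 316/77 ≈ 4.1039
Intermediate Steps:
S(H, D) = -104 - D
(-23995 + S(119, -83))/(-46211 + 40359) = (-23995 + (-104 - 1*(-83)))/(-46211 + 40359) = (-23995 + (-104 + 83))/(-5852) = (-23995 - 21)*(-1/5852) = -24016*(-1/5852) = 316/77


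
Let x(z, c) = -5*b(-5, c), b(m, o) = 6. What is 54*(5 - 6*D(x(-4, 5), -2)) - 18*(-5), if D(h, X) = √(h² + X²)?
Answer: 360 - 648*√226 ≈ -9381.6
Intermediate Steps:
x(z, c) = -30 (x(z, c) = -5*6 = -30)
D(h, X) = √(X² + h²)
54*(5 - 6*D(x(-4, 5), -2)) - 18*(-5) = 54*(5 - 6*√((-2)² + (-30)²)) - 18*(-5) = 54*(5 - 6*√(4 + 900)) + 90 = 54*(5 - 12*√226) + 90 = (270 - 648*√226) + 90 = 360 - 648*√226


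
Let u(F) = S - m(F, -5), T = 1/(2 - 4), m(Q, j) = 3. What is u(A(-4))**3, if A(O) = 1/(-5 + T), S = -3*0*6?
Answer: -27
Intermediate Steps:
S = 0 (S = 0*6 = 0)
T = -1/2 (T = 1/(-2) = -1/2 ≈ -0.50000)
A(O) = -2/11 (A(O) = 1/(-5 - 1/2) = 1/(-11/2) = -2/11)
u(F) = -3 (u(F) = 0 - 1*3 = 0 - 3 = -3)
u(A(-4))**3 = (-3)**3 = -27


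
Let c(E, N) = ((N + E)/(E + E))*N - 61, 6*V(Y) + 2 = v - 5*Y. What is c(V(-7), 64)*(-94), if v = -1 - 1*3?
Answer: -1076018/29 ≈ -37104.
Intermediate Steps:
v = -4 (v = -1 - 3 = -4)
V(Y) = -1 - 5*Y/6 (V(Y) = -⅓ + (-4 - 5*Y)/6 = -⅓ + (-⅔ - 5*Y/6) = -1 - 5*Y/6)
c(E, N) = -61 + N*(E + N)/(2*E) (c(E, N) = ((E + N)/((2*E)))*N - 61 = ((E + N)*(1/(2*E)))*N - 61 = ((E + N)/(2*E))*N - 61 = N*(E + N)/(2*E) - 61 = -61 + N*(E + N)/(2*E))
c(V(-7), 64)*(-94) = ((64² + (-1 - ⅚*(-7))*(-122 + 64))/(2*(-1 - ⅚*(-7))))*(-94) = ((4096 + (-1 + 35/6)*(-58))/(2*(-1 + 35/6)))*(-94) = ((4096 + (29/6)*(-58))/(2*(29/6)))*(-94) = ((½)*(6/29)*(4096 - 841/3))*(-94) = ((½)*(6/29)*(11447/3))*(-94) = (11447/29)*(-94) = -1076018/29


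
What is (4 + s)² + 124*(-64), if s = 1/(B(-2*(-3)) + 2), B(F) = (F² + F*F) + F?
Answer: -50687359/6400 ≈ -7919.9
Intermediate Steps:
B(F) = F + 2*F² (B(F) = (F² + F²) + F = 2*F² + F = F + 2*F²)
s = 1/80 (s = 1/((-2*(-3))*(1 + 2*(-2*(-3))) + 2) = 1/(6*(1 + 2*6) + 2) = 1/(6*(1 + 12) + 2) = 1/(6*13 + 2) = 1/(78 + 2) = 1/80 ≈ 0.012500)
(4 + s)² + 124*(-64) = (4 + 1/80)² + 124*(-64) = (321/80)² - 7936 = 103041/6400 - 7936 = -50687359/6400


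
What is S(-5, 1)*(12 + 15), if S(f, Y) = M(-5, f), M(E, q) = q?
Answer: -135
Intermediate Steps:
S(f, Y) = f
S(-5, 1)*(12 + 15) = -5*(12 + 15) = -5*27 = -135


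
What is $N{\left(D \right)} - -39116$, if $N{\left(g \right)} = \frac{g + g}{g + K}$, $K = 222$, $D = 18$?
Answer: $\frac{782323}{20} \approx 39116.0$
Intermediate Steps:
$N{\left(g \right)} = \frac{2 g}{222 + g}$ ($N{\left(g \right)} = \frac{g + g}{g + 222} = \frac{2 g}{222 + g}$)
$N{\left(D \right)} - -39116 = 2 \cdot 18 \frac{1}{222 + 18} - -39116 = 2 \cdot 18 \cdot \frac{1}{240} + 39116 = \frac{3}{20} + 39116 = \frac{782323}{20}$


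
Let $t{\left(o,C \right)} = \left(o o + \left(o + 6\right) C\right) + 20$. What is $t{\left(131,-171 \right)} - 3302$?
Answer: $-9548$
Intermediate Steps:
$t{\left(o,C \right)} = 20 + o^{2} + C \left(6 + o\right)$ ($t{\left(o,C \right)} = \left(o^{2} + \left(6 + o\right) C\right) + 20 = \left(o^{2} + C \left(6 + o\right)\right) + 20 = 20 + o^{2} + C \left(6 + o\right)$)
$t{\left(131,-171 \right)} - 3302 = \left(20 + 131^{2} + 6 \left(-171\right) - 22401\right) - 3302 = \left(20 + 17161 - 1026 - 22401\right) - 3302 = -6246 - 3302 = -9548$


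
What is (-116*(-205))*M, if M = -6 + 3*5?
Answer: 214020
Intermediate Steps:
M = 9 (M = -6 + 15 = 9)
(-116*(-205))*M = -116*(-205)*9 = 23780*9 = 214020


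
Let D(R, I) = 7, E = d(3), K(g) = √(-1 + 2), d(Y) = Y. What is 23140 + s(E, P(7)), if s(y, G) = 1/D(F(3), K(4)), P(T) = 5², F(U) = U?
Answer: 161981/7 ≈ 23140.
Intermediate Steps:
K(g) = 1 (K(g) = √1 = 1)
E = 3
P(T) = 25
s(y, G) = ⅐ (s(y, G) = 1/7 = ⅐)
23140 + s(E, P(7)) = 23140 + ⅐ = 161981/7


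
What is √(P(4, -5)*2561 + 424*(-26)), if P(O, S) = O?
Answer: 2*I*√195 ≈ 27.928*I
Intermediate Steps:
√(P(4, -5)*2561 + 424*(-26)) = √(4*2561 + 424*(-26)) = √(10244 - 11024) = √(-780) = 2*I*√195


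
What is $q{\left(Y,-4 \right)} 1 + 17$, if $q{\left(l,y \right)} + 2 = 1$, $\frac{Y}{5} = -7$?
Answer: $16$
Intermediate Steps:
$Y = -35$ ($Y = 5 \left(-7\right) = -35$)
$q{\left(l,y \right)} = -1$ ($q{\left(l,y \right)} = -2 + 1 = -1$)
$q{\left(Y,-4 \right)} 1 + 17 = \left(-1\right) 1 + 17 = -1 + 17 = 16$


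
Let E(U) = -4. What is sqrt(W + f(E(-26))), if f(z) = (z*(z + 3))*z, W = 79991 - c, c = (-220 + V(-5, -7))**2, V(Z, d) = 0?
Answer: 5*sqrt(1263) ≈ 177.69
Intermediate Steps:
c = 48400 (c = (-220 + 0)**2 = (-220)**2 = 48400)
W = 31591 (W = 79991 - 1*48400 = 79991 - 48400 = 31591)
f(z) = z**2*(3 + z) (f(z) = (z*(3 + z))*z = z**2*(3 + z))
sqrt(W + f(E(-26))) = sqrt(31591 + (-4)**2*(3 - 4)) = sqrt(31591 + 16*(-1)) = sqrt(31591 - 16) = sqrt(31575) = 5*sqrt(1263)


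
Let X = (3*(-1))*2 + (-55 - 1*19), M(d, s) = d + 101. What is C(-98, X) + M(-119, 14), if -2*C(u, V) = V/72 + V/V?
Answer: -323/18 ≈ -17.944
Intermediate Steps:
M(d, s) = 101 + d
X = -80 (X = -3*2 + (-55 - 19) = -6 - 74 = -80)
C(u, V) = -½ - V/144 (C(u, V) = -(V/72 + V/V)/2 = -(V*(1/72) + 1)/2 = -(V/72 + 1)/2 = -(1 + V/72)/2 = -½ - V/144)
C(-98, X) + M(-119, 14) = (-½ - 1/144*(-80)) + (101 - 119) = (-½ + 5/9) - 18 = 1/18 - 18 = -323/18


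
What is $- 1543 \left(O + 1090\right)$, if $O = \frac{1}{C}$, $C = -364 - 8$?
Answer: $- \frac{625654097}{372} \approx -1.6819 \cdot 10^{6}$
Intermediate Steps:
$C = -372$
$O = - \frac{1}{372}$ ($O = \frac{1}{-372} = - \frac{1}{372} \approx -0.0026882$)
$- 1543 \left(O + 1090\right) = - 1543 \left(- \frac{1}{372} + 1090\right) = \left(-1543\right) \frac{405479}{372} = - \frac{625654097}{372}$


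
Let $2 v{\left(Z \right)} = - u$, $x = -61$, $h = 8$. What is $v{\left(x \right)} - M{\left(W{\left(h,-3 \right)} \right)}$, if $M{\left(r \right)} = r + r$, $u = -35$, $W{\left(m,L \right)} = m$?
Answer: $\frac{3}{2} \approx 1.5$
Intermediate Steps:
$v{\left(Z \right)} = \frac{35}{2}$ ($v{\left(Z \right)} = \frac{\left(-1\right) \left(-35\right)}{2} = \frac{1}{2} \cdot 35 = \frac{35}{2}$)
$M{\left(r \right)} = 2 r$
$v{\left(x \right)} - M{\left(W{\left(h,-3 \right)} \right)} = \frac{35}{2} - 2 \cdot 8 = \frac{35}{2} - 16 = \frac{3}{2}$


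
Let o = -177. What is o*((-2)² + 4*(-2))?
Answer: 708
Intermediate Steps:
o*((-2)² + 4*(-2)) = -177*((-2)² + 4*(-2)) = -177*(4 - 8) = -177*(-4) = 708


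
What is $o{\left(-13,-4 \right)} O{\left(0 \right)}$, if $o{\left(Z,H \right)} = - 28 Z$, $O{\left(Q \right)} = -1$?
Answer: $-364$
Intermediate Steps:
$o{\left(-13,-4 \right)} O{\left(0 \right)} = \left(-28\right) \left(-13\right) \left(-1\right) = 364 \left(-1\right) = -364$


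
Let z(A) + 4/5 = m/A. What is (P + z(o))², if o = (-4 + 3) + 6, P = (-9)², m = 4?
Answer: 6561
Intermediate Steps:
P = 81
o = 5 (o = -1 + 6 = 5)
z(A) = -⅘ + 4/A
(P + z(o))² = (81 + (-⅘ + 4/5))² = (81 + (-⅘ + 4*(⅕)))² = (81 + (-⅘ + ⅘))² = (81 + 0)² = 81² = 6561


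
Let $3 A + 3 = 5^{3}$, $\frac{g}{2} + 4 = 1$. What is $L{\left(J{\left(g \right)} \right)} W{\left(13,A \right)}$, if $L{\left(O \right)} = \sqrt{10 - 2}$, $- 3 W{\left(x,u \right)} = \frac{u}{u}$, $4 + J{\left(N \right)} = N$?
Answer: $- \frac{2 \sqrt{2}}{3} \approx -0.94281$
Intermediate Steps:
$g = -6$ ($g = -8 + 2 \cdot 1 = -8 + 2 = -6$)
$J{\left(N \right)} = -4 + N$
$A = \frac{122}{3}$ ($A = -1 + \frac{5^{3}}{3} = -1 + \frac{1}{3} \cdot 125 = -1 + \frac{125}{3} = \frac{122}{3} \approx 40.667$)
$W{\left(x,u \right)} = - \frac{1}{3}$ ($W{\left(x,u \right)} = - \frac{u \frac{1}{u}}{3} = \left(- \frac{1}{3}\right) 1 = - \frac{1}{3}$)
$L{\left(O \right)} = 2 \sqrt{2}$ ($L{\left(O \right)} = \sqrt{8} = 2 \sqrt{2}$)
$L{\left(J{\left(g \right)} \right)} W{\left(13,A \right)} = 2 \sqrt{2} \left(- \frac{1}{3}\right) = - \frac{2 \sqrt{2}}{3}$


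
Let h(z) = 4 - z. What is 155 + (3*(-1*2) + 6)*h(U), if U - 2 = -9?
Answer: 155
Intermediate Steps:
U = -7 (U = 2 - 9 = -7)
155 + (3*(-1*2) + 6)*h(U) = 155 + (3*(-1*2) + 6)*(4 - 1*(-7)) = 155 + (3*(-2) + 6)*(4 + 7) = 155 + (-6 + 6)*11 = 155 + 0*11 = 155 + 0 = 155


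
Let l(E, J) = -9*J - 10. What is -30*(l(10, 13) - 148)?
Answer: 8250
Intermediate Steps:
l(E, J) = -10 - 9*J
-30*(l(10, 13) - 148) = -30*((-10 - 9*13) - 148) = -30*((-10 - 117) - 148) = -30*(-127 - 148) = -30*(-275) = 8250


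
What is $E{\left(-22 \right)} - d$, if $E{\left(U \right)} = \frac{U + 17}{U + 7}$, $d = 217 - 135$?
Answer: $- \frac{245}{3} \approx -81.667$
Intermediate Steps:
$d = 82$ ($d = 217 - 135 = 82$)
$E{\left(U \right)} = \frac{17 + U}{7 + U}$
$E{\left(-22 \right)} - d = \frac{17 - 22}{7 - 22} - 82 = \frac{1}{-15} \left(-5\right) - 82 = \left(- \frac{1}{15}\right) \left(-5\right) - 82 = \frac{1}{3} - 82 = - \frac{245}{3}$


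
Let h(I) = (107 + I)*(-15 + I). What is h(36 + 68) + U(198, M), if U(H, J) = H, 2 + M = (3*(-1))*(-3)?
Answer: 18977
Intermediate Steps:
M = 7 (M = -2 + (3*(-1))*(-3) = -2 - 3*(-3) = -2 + 9 = 7)
h(I) = (-15 + I)*(107 + I)
h(36 + 68) + U(198, M) = (-1605 + (36 + 68)² + 92*(36 + 68)) + 198 = (-1605 + 104² + 92*104) + 198 = (-1605 + 10816 + 9568) + 198 = 18779 + 198 = 18977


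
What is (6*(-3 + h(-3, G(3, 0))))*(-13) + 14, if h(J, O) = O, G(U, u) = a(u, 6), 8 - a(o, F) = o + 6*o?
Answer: -376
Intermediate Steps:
a(o, F) = 8 - 7*o (a(o, F) = 8 - (o + 6*o) = 8 - 7*o)
G(U, u) = 8 - 7*u
(6*(-3 + h(-3, G(3, 0))))*(-13) + 14 = (6*(-3 + (8 - 7*0)))*(-13) + 14 = (6*(-3 + (8 + 0)))*(-13) + 14 = (6*(-3 + 8))*(-13) + 14 = (6*5)*(-13) + 14 = 30*(-13) + 14 = -390 + 14 = -376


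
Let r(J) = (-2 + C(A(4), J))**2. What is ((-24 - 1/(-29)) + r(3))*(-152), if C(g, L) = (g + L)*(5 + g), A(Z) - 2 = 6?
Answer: -87529808/29 ≈ -3.0183e+6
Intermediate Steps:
A(Z) = 8 (A(Z) = 2 + 6 = 8)
C(g, L) = (5 + g)*(L + g) (C(g, L) = (L + g)*(5 + g) = (5 + g)*(L + g))
r(J) = (102 + 13*J)**2 (r(J) = (-2 + (8**2 + 5*J + 5*8 + J*8))**2 = (-2 + (64 + 5*J + 40 + 8*J))**2 = (-2 + (104 + 13*J))**2 = (102 + 13*J)**2)
((-24 - 1/(-29)) + r(3))*(-152) = ((-24 - 1/(-29)) + (102 + 13*3)**2)*(-152) = ((-24 - 1*(-1/29)) + (102 + 39)**2)*(-152) = ((-24 + 1/29) + 141**2)*(-152) = (-695/29 + 19881)*(-152) = (575854/29)*(-152) = -87529808/29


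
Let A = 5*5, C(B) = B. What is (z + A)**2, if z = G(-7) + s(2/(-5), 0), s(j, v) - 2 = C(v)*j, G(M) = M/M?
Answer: 784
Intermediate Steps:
G(M) = 1
s(j, v) = 2 + j*v (s(j, v) = 2 + v*j = 2 + j*v)
A = 25
z = 3 (z = 1 + (2 + (2/(-5))*0) = 1 + (2 + (2*(-1/5))*0) = 1 + (2 - 2/5*0) = 1 + (2 + 0) = 1 + 2 = 3)
(z + A)**2 = (3 + 25)**2 = 28**2 = 784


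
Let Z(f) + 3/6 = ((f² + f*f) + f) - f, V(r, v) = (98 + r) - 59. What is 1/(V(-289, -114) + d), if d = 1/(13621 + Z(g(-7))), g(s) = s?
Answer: -27437/6859248 ≈ -0.0040000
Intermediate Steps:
V(r, v) = 39 + r
Z(f) = -½ + 2*f² (Z(f) = -½ + (((f² + f*f) + f) - f) = -½ + (((f² + f²) + f) - f) = -½ + ((2*f² + f) - f) = -½ + ((f + 2*f²) - f) = -½ + 2*f²)
d = 2/27437 (d = 1/(13621 + (-½ + 2*(-7)²)) = 1/(13621 + (-½ + 2*49)) = 1/(13621 + (-½ + 98)) = 1/(13621 + 195/2) = 1/(27437/2) = 2/27437 ≈ 7.2894e-5)
1/(V(-289, -114) + d) = 1/((39 - 289) + 2/27437) = 1/(-250 + 2/27437) = 1/(-6859248/27437) = -27437/6859248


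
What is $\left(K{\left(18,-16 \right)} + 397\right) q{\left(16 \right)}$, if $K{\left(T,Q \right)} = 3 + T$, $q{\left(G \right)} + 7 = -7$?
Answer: $-5852$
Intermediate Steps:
$q{\left(G \right)} = -14$ ($q{\left(G \right)} = -7 - 7 = -14$)
$\left(K{\left(18,-16 \right)} + 397\right) q{\left(16 \right)} = \left(\left(3 + 18\right) + 397\right) \left(-14\right) = \left(21 + 397\right) \left(-14\right) = 418 \left(-14\right) = -5852$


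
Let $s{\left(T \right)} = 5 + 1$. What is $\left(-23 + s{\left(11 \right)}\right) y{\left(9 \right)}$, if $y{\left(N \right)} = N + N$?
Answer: $-306$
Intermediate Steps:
$s{\left(T \right)} = 6$
$y{\left(N \right)} = 2 N$
$\left(-23 + s{\left(11 \right)}\right) y{\left(9 \right)} = \left(-23 + 6\right) 2 \cdot 9 = \left(-17\right) 18 = -306$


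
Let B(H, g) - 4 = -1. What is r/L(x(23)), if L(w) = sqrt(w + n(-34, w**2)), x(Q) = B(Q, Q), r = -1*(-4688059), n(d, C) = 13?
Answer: 4688059/4 ≈ 1.1720e+6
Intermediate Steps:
B(H, g) = 3 (B(H, g) = 4 - 1 = 3)
r = 4688059
x(Q) = 3
L(w) = sqrt(13 + w) (L(w) = sqrt(w + 13) = sqrt(13 + w))
r/L(x(23)) = 4688059/(sqrt(13 + 3)) = 4688059/(sqrt(16)) = 4688059/4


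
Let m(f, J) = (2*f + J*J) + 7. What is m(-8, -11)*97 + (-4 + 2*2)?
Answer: 10864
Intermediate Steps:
m(f, J) = 7 + J² + 2*f (m(f, J) = (2*f + J²) + 7 = (J² + 2*f) + 7 = 7 + J² + 2*f)
m(-8, -11)*97 + (-4 + 2*2) = (7 + (-11)² + 2*(-8))*97 + (-4 + 2*2) = (7 + 121 - 16)*97 + (-4 + 4) = 112*97 + 0 = 10864 + 0 = 10864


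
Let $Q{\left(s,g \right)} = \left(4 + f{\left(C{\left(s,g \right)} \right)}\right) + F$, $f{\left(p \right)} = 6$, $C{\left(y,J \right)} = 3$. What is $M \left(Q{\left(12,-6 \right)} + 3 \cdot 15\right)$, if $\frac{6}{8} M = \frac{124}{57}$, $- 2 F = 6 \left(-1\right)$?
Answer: $\frac{28768}{171} \approx 168.23$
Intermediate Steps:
$F = 3$ ($F = - \frac{6 \left(-1\right)}{2} = \left(- \frac{1}{2}\right) \left(-6\right) = 3$)
$M = \frac{496}{171}$ ($M = \frac{4 \cdot \frac{124}{57}}{3} = \frac{4 \cdot 124 \cdot \frac{1}{57}}{3} = \frac{4}{3} \cdot \frac{124}{57} = \frac{496}{171} \approx 2.9006$)
$Q{\left(s,g \right)} = 13$ ($Q{\left(s,g \right)} = \left(4 + 6\right) + 3 = 10 + 3 = 13$)
$M \left(Q{\left(12,-6 \right)} + 3 \cdot 15\right) = \frac{496 \left(13 + 3 \cdot 15\right)}{171} = \frac{496 \left(13 + 45\right)}{171} = \frac{496}{171} \cdot 58 = \frac{28768}{171}$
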